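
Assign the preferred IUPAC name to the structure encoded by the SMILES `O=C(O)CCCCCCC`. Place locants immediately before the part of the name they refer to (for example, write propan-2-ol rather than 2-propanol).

octanoic acid

The longest chain bearing the –COOH group is 8 carbons long (octane).
The highest-priority functional group is a carboxylic acid (terminal –COOH), so the name ends in -oic acid.
The numbering direction is chosen so that the carboxylic acid carbon is C-1 by definition.
The name is octanoic acid.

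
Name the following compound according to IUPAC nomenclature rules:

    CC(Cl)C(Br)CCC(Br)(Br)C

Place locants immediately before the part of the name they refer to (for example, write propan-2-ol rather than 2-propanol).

2,2,5-tribromo-6-chloroheptane

The longest carbon chain is 7 atoms: the parent is heptane.
Choose the numbering such that the substituent locant set {2,2,5,6} is lower than {2,3,6,6} at the first point of difference.
That gives bromo groups at C-2 (×2) and C-5; a chloro group at C-6.
Substituent prefixes are cited in alphabetical order (multiplying prefixes like di-/tri- are ignored for ordering).
Assembling the pieces gives 2,2,5-tribromo-6-chloroheptane.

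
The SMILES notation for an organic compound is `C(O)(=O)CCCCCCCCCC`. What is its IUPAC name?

Counting along the main chain through the –COOH group gives 11 carbons: the parent is undecane.
A carboxylic acid (terminal –COOH) is the principal characteristic group, giving the suffix -oic acid.
Number the chain so that the carboxylic acid carbon is C-1 by definition.
Putting it together: undecanoic acid.

undecanoic acid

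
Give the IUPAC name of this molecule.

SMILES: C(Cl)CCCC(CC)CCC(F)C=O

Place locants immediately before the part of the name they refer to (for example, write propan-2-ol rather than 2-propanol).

9-chloro-5-ethyl-2-fluorononanal

The longest chain bearing the –CHO group is 9 carbons long (nonane).
The highest-priority functional group is an aldehyde (terminal –CHO), so the name ends in -al.
Number the chain so that the aldehyde carbon is C-1 by definition.
That gives a chloro group at C-9; an ethyl group at C-5; a fluoro group at C-2.
Prefixes are listed alphabetically: chloro, ethyl, fluoro.
Assembling the pieces gives 9-chloro-5-ethyl-2-fluorononanal.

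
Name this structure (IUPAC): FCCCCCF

The longest continuous carbon chain has 5 atoms, so the parent hydride is pentane.
Numbering from either end gives identical locants here.
That gives fluoro groups at C-1 and C-5.
The name is 1,5-difluoropentane.

1,5-difluoropentane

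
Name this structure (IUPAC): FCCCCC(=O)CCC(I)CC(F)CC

The longest carbon chain that includes the carbonyl has 12 carbons, so the parent hydride is dodecane.
A ketone (C=O on an internal carbon) is the principal characteristic group, giving the suffix -one.
The numbering direction is chosen so that numbering from this end puts the carbonyl group at C-5 rather than C-8.
This places the carbonyl at C-5; fluoro groups at C-1 and C-10; an iodo group at C-8.
Prefixes are listed alphabetically: fluoro, iodo.
Assembling the pieces gives 1,10-difluoro-8-iodododecan-5-one.

1,10-difluoro-8-iodododecan-5-one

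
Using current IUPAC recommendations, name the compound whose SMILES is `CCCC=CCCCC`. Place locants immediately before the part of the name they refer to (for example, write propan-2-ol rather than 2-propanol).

Counting along the main chain through the multiple bond gives 9 carbons: the parent is nonane.
There is one C=C double bond, indicated by the ending -ene.
Choose the numbering such that numbering from this end puts the double bond at C-4 rather than C-5.
That gives the double bond between C-4 and C-5.
The name is non-4-ene.

non-4-ene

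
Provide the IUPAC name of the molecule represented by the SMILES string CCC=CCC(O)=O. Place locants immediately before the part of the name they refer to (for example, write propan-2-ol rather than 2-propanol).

hex-3-enoic acid

Counting along the main chain through the –COOH group and the multiple bond gives 6 carbons: the parent is hexane.
The principal characteristic group is a carboxylic acid (terminal –COOH), named with the suffix -oic acid.
There is one C=C double bond, indicated by the ending -ene.
Number the chain so that the carboxylic acid carbon is C-1 by definition.
That gives the double bond between C-3 and C-4.
The name is hex-3-enoic acid.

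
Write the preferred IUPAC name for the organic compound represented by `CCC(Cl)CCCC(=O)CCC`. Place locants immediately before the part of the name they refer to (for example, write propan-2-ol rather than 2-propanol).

The longest carbon chain that includes the carbonyl has 10 carbons, so the parent hydride is decane.
The principal characteristic group is a ketone (C=O on an internal carbon), named with the suffix -one.
Choose the numbering such that numbering from this end puts the carbonyl group at C-4 rather than C-7.
With this numbering: the carbonyl at C-4; a chloro group at C-8.
Putting it together: 8-chlorodecan-4-one.

8-chlorodecan-4-one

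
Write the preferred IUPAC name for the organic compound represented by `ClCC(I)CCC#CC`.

7-chloro-6-iodohept-2-yne

The longest carbon chain that includes the multiple bond has 7 carbons, so the parent hydride is heptane.
There is one C≡C triple bond, indicated by the ending -yne.
The numbering direction is chosen so that numbering from this end puts the triple bond at C-2 rather than C-5.
This places the triple bond between C-2 and C-3; a chloro group at C-7; an iodo group at C-6.
The substituents are ordered alphabetically, ignoring any di-/tri- multipliers.
The name is 7-chloro-6-iodohept-2-yne.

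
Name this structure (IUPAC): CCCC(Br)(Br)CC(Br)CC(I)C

4,6,6-tribromo-2-iodononane

The parent chain contains 9 carbons (nonane).
Number the chain so that the substituent locant set {2,4,6,6} is lower than {4,4,6,8} at the first point of difference.
With this numbering: bromo groups at C-4 and C-6 (×2); an iodo group at C-2.
Substituent prefixes are cited in alphabetical order (multiplying prefixes like di-/tri- are ignored for ordering).
Putting it together: 4,6,6-tribromo-2-iodononane.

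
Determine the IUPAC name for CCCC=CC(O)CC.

Counting along the main chain through the –OH group and the multiple bond gives 8 carbons: the parent is octane.
The principal characteristic group is an alcohol (–OH), named with the suffix -ol.
A C=C double bond in the chain gives the infix -ene-.
Number the chain so that numbering from this end puts the hydroxyl group at C-3 rather than C-6.
That gives the hydroxyl at C-3; the double bond between C-4 and C-5.
The name is oct-4-en-3-ol.

oct-4-en-3-ol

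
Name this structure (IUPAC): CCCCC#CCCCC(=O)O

dec-5-ynoic acid

The longest chain bearing the –COOH group and the multiple bond is 10 carbons long (decane).
The highest-priority functional group is a carboxylic acid (terminal –COOH), so the name ends in -oic acid.
The chain contains a C≡C triple bond, so the unsaturation ending is -yne.
The numbering direction is chosen so that the carboxylic acid carbon is C-1 by definition.
That gives the triple bond between C-5 and C-6.
The name is dec-5-ynoic acid.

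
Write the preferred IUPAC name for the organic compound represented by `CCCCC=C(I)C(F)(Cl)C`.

2-chloro-2-fluoro-3-iodooct-3-ene

The longest carbon chain that includes the multiple bond has 8 carbons, so the parent hydride is octane.
There is one C=C double bond, indicated by the ending -ene.
The numbering direction is chosen so that numbering from this end puts the double bond at C-3 rather than C-5.
This places the double bond between C-3 and C-4; a chloro group at C-2; a fluoro group at C-2; an iodo group at C-3.
Prefixes are listed alphabetically: chloro, fluoro, iodo.
Assembling the pieces gives 2-chloro-2-fluoro-3-iodooct-3-ene.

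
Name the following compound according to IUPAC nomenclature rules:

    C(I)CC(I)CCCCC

The parent chain contains 8 carbons (octane).
Number the chain so that the substituent locant set {1,3} is lower than {6,8} at the first point of difference.
This places iodo groups at C-1 and C-3.
The name is 1,3-diiodooctane.

1,3-diiodooctane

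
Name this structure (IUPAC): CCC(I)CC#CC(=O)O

Counting along the main chain through the –COOH group and the multiple bond gives 7 carbons: the parent is heptane.
The principal characteristic group is a carboxylic acid (terminal –COOH), named with the suffix -oic acid.
The chain contains a C≡C triple bond, so the unsaturation ending is -yne.
Choose the numbering such that the carboxylic acid carbon is C-1 by definition.
This places the triple bond between C-2 and C-3; an iodo group at C-5.
Putting it together: 5-iodohept-2-ynoic acid.

5-iodohept-2-ynoic acid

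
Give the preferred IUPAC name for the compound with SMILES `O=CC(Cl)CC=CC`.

2-chlorohex-4-enal

The longest carbon chain that includes the –CHO group and the multiple bond has 6 carbons, so the parent hydride is hexane.
The principal characteristic group is an aldehyde (terminal –CHO), named with the suffix -al.
A C=C double bond in the chain gives the infix -ene-.
Choose the numbering such that the aldehyde carbon is C-1 by definition.
With this numbering: the double bond between C-4 and C-5; a chloro group at C-2.
Putting it together: 2-chlorohex-4-enal.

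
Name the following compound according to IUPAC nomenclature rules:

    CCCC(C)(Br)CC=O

3-bromo-3-methylhexanal

The longest carbon chain that includes the –CHO group has 6 carbons, so the parent hydride is hexane.
The principal characteristic group is an aldehyde (terminal –CHO), named with the suffix -al.
Choose the numbering such that the aldehyde carbon is C-1 by definition.
With this numbering: a bromo group at C-3; a methyl group at C-3.
The substituents are ordered alphabetically, ignoring any di-/tri- multipliers.
The name is 3-bromo-3-methylhexanal.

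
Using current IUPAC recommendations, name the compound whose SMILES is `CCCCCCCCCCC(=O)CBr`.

1-bromododecan-2-one

The longest carbon chain that includes the carbonyl has 12 carbons, so the parent hydride is dodecane.
A ketone (C=O on an internal carbon) is the principal characteristic group, giving the suffix -one.
The numbering direction is chosen so that numbering from this end puts the carbonyl group at C-2 rather than C-11.
That gives the carbonyl at C-2; a bromo group at C-1.
The name is 1-bromododecan-2-one.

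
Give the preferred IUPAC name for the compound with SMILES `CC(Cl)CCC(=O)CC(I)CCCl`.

1,8-dichloro-3-iodononan-5-one

The longest carbon chain that includes the carbonyl has 9 carbons, so the parent hydride is nonane.
The principal characteristic group is a ketone (C=O on an internal carbon), named with the suffix -one.
Choose the numbering such that the substituent locant set {1,3,8} is lower than {2,7,9} at the first point of difference.
This places the carbonyl at C-5; chloro groups at C-1 and C-8; an iodo group at C-3.
Prefixes are listed alphabetically: chloro, iodo.
The name is 1,8-dichloro-3-iodononan-5-one.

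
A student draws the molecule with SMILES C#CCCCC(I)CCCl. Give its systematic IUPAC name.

8-chloro-6-iodooct-1-yne

Counting along the main chain through the multiple bond gives 8 carbons: the parent is octane.
The chain contains a C≡C triple bond, so the unsaturation ending is -yne.
Number the chain so that numbering from this end puts the triple bond at C-1 rather than C-7.
With this numbering: the triple bond between C-1 and C-2; a chloro group at C-8; an iodo group at C-6.
Prefixes are listed alphabetically: chloro, iodo.
The name is 8-chloro-6-iodooct-1-yne.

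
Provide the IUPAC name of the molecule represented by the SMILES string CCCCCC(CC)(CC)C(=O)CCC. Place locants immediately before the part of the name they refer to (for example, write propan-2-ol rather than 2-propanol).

5,5-diethyldecan-4-one

The longest chain bearing the carbonyl is 10 carbons long (decane).
The principal characteristic group is a ketone (C=O on an internal carbon), named with the suffix -one.
The numbering direction is chosen so that numbering from this end puts the carbonyl group at C-4 rather than C-7.
This places the carbonyl at C-4; two ethyl groups at C-5.
Assembling the pieces gives 5,5-diethyldecan-4-one.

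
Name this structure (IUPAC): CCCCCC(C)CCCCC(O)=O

6-methylundecanoic acid

The longest chain bearing the –COOH group is 11 carbons long (undecane).
A carboxylic acid (terminal –COOH) is the principal characteristic group, giving the suffix -oic acid.
Choose the numbering such that the carboxylic acid carbon is C-1 by definition.
This places a methyl group at C-6.
The name is 6-methylundecanoic acid.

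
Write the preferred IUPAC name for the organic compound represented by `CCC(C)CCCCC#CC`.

The longest chain bearing the multiple bond is 10 carbons long (decane).
A C≡C triple bond in the chain gives the infix -yne-.
The numbering direction is chosen so that numbering from this end puts the triple bond at C-2 rather than C-8.
This places the triple bond between C-2 and C-3; a methyl group at C-8.
Putting it together: 8-methyldec-2-yne.

8-methyldec-2-yne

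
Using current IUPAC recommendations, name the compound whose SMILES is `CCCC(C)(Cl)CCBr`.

The parent chain contains 6 carbons (hexane).
The numbering direction is chosen so that the substituent locant set {1,3,3} is lower than {4,4,6} at the first point of difference.
This places a bromo group at C-1; a chloro group at C-3; a methyl group at C-3.
Substituent prefixes are cited in alphabetical order (multiplying prefixes like di-/tri- are ignored for ordering).
The name is 1-bromo-3-chloro-3-methylhexane.

1-bromo-3-chloro-3-methylhexane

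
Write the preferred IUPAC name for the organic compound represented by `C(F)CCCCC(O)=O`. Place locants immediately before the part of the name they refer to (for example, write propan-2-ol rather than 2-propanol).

6-fluorohexanoic acid

The longest chain bearing the –COOH group is 6 carbons long (hexane).
The highest-priority functional group is a carboxylic acid (terminal –COOH), so the name ends in -oic acid.
The numbering direction is chosen so that the carboxylic acid carbon is C-1 by definition.
That gives a fluoro group at C-6.
Assembling the pieces gives 6-fluorohexanoic acid.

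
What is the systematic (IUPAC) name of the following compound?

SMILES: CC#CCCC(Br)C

The longest chain bearing the multiple bond is 7 carbons long (heptane).
The chain contains a C≡C triple bond, so the unsaturation ending is -yne.
Choose the numbering such that numbering from this end puts the triple bond at C-2 rather than C-5.
This places the triple bond between C-2 and C-3; a bromo group at C-6.
The name is 6-bromohept-2-yne.

6-bromohept-2-yne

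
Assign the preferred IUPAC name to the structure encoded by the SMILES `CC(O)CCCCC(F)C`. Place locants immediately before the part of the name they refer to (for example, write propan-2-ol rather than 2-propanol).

7-fluorooctan-2-ol

The longest chain bearing the –OH group is 8 carbons long (octane).
The highest-priority functional group is an alcohol (–OH), so the name ends in -ol.
Number the chain so that numbering from this end puts the hydroxyl group at C-2 rather than C-7.
This places the hydroxyl at C-2; a fluoro group at C-7.
Assembling the pieces gives 7-fluorooctan-2-ol.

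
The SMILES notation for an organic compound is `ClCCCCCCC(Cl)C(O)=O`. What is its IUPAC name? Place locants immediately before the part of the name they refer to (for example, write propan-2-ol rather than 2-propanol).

2,8-dichlorooctanoic acid

The longest carbon chain that includes the –COOH group has 8 carbons, so the parent hydride is octane.
The principal characteristic group is a carboxylic acid (terminal –COOH), named with the suffix -oic acid.
The numbering direction is chosen so that the carboxylic acid carbon is C-1 by definition.
This places chloro groups at C-2 and C-8.
Assembling the pieces gives 2,8-dichlorooctanoic acid.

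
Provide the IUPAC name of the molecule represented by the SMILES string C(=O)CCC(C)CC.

4-methylhexanal

Counting along the main chain through the –CHO group gives 6 carbons: the parent is hexane.
An aldehyde (terminal –CHO) is the principal characteristic group, giving the suffix -al.
The numbering direction is chosen so that the aldehyde carbon is C-1 by definition.
That gives a methyl group at C-4.
The name is 4-methylhexanal.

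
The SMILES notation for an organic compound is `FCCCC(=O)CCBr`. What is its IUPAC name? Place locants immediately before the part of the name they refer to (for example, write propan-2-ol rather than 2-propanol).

The longest chain bearing the carbonyl is 6 carbons long (hexane).
The principal characteristic group is a ketone (C=O on an internal carbon), named with the suffix -one.
Choose the numbering such that numbering from this end puts the carbonyl group at C-3 rather than C-4.
That gives the carbonyl at C-3; a bromo group at C-1; a fluoro group at C-6.
Substituent prefixes are cited in alphabetical order (multiplying prefixes like di-/tri- are ignored for ordering).
The name is 1-bromo-6-fluorohexan-3-one.

1-bromo-6-fluorohexan-3-one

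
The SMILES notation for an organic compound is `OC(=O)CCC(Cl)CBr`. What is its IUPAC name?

5-bromo-4-chloropentanoic acid

The longest chain bearing the –COOH group is 5 carbons long (pentane).
A carboxylic acid (terminal –COOH) is the principal characteristic group, giving the suffix -oic acid.
Choose the numbering such that the carboxylic acid carbon is C-1 by definition.
That gives a bromo group at C-5; a chloro group at C-4.
The substituents are ordered alphabetically, ignoring any di-/tri- multipliers.
Putting it together: 5-bromo-4-chloropentanoic acid.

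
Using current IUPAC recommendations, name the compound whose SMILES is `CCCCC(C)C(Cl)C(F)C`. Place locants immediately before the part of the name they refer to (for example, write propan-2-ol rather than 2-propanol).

3-chloro-2-fluoro-4-methyloctane

The longest continuous carbon chain has 8 atoms, so the parent hydride is octane.
The numbering direction is chosen so that the substituent locant set {2,3,4} is lower than {5,6,7} at the first point of difference.
That gives a chloro group at C-3; a fluoro group at C-2; a methyl group at C-4.
The substituents are ordered alphabetically, ignoring any di-/tri- multipliers.
Assembling the pieces gives 3-chloro-2-fluoro-4-methyloctane.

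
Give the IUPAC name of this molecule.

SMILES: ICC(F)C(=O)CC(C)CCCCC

2-fluoro-1-iodo-5-methyldecan-3-one

The longest carbon chain that includes the carbonyl has 10 carbons, so the parent hydride is decane.
The principal characteristic group is a ketone (C=O on an internal carbon), named with the suffix -one.
Number the chain so that numbering from this end puts the carbonyl group at C-3 rather than C-8.
This places the carbonyl at C-3; a fluoro group at C-2; an iodo group at C-1; a methyl group at C-5.
The substituents are ordered alphabetically, ignoring any di-/tri- multipliers.
Assembling the pieces gives 2-fluoro-1-iodo-5-methyldecan-3-one.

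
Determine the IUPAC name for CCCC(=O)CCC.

heptan-4-one

Counting along the main chain through the carbonyl gives 7 carbons: the parent is heptane.
The principal characteristic group is a ketone (C=O on an internal carbon), named with the suffix -one.
The molecule is symmetric, so either numbering direction gives the same locants.
This places the carbonyl at C-4.
Putting it together: heptan-4-one.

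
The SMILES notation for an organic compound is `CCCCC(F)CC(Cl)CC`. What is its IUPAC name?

The longest carbon chain is 9 atoms: the parent is nonane.
Choose the numbering such that the substituent locant set {3,5} is lower than {5,7} at the first point of difference.
With this numbering: a chloro group at C-3; a fluoro group at C-5.
Substituent prefixes are cited in alphabetical order (multiplying prefixes like di-/tri- are ignored for ordering).
Assembling the pieces gives 3-chloro-5-fluorononane.

3-chloro-5-fluorononane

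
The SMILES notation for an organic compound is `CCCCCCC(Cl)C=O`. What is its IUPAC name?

2-chlorooctanal

The longest chain bearing the –CHO group is 8 carbons long (octane).
The highest-priority functional group is an aldehyde (terminal –CHO), so the name ends in -al.
Number the chain so that the aldehyde carbon is C-1 by definition.
This places a chloro group at C-2.
Assembling the pieces gives 2-chlorooctanal.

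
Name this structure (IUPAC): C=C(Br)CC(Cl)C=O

The longest carbon chain that includes the –CHO group and the multiple bond has 5 carbons, so the parent hydride is pentane.
The highest-priority functional group is an aldehyde (terminal –CHO), so the name ends in -al.
The chain contains a C=C double bond, so the unsaturation ending is -ene.
Choose the numbering such that the aldehyde carbon is C-1 by definition.
That gives the double bond between C-4 and C-5; a bromo group at C-4; a chloro group at C-2.
Substituent prefixes are cited in alphabetical order (multiplying prefixes like di-/tri- are ignored for ordering).
Assembling the pieces gives 4-bromo-2-chloropent-4-enal.

4-bromo-2-chloropent-4-enal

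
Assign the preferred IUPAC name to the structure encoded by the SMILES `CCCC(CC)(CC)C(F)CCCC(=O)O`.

6,6-diethyl-5-fluorononanoic acid

Counting along the main chain through the –COOH group gives 9 carbons: the parent is nonane.
The principal characteristic group is a carboxylic acid (terminal –COOH), named with the suffix -oic acid.
Number the chain so that the carboxylic acid carbon is C-1 by definition.
This places two ethyl groups at C-6; a fluoro group at C-5.
The substituents are ordered alphabetically, ignoring any di-/tri- multipliers.
The name is 6,6-diethyl-5-fluorononanoic acid.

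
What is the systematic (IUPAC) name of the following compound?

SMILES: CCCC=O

The longest carbon chain that includes the –CHO group has 4 carbons, so the parent hydride is butane.
The highest-priority functional group is an aldehyde (terminal –CHO), so the name ends in -al.
Choose the numbering such that the aldehyde carbon is C-1 by definition.
Assembling the pieces gives butanal.

butanal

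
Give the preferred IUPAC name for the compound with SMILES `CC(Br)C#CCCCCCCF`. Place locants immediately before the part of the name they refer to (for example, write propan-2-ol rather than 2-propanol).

Counting along the main chain through the multiple bond gives 10 carbons: the parent is decane.
A C≡C triple bond in the chain gives the infix -yne-.
The numbering direction is chosen so that numbering from this end puts the triple bond at C-3 rather than C-7.
This places the triple bond between C-3 and C-4; a bromo group at C-2; a fluoro group at C-10.
Prefixes are listed alphabetically: bromo, fluoro.
The name is 2-bromo-10-fluorodec-3-yne.

2-bromo-10-fluorodec-3-yne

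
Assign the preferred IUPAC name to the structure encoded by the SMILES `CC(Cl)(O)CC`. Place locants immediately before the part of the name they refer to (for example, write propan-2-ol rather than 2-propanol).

The longest carbon chain that includes the –OH group has 4 carbons, so the parent hydride is butane.
The highest-priority functional group is an alcohol (–OH), so the name ends in -ol.
Choose the numbering such that numbering from this end puts the hydroxyl group at C-2 rather than C-3.
With this numbering: the hydroxyl at C-2; a chloro group at C-2.
The name is 2-chlorobutan-2-ol.

2-chlorobutan-2-ol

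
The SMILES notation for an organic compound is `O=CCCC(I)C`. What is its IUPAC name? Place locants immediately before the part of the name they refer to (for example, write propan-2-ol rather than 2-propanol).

4-iodopentanal

Counting along the main chain through the –CHO group gives 5 carbons: the parent is pentane.
An aldehyde (terminal –CHO) is the principal characteristic group, giving the suffix -al.
Number the chain so that the aldehyde carbon is C-1 by definition.
This places an iodo group at C-4.
Putting it together: 4-iodopentanal.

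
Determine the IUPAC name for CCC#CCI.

1-iodopent-2-yne

Counting along the main chain through the multiple bond gives 5 carbons: the parent is pentane.
A C≡C triple bond in the chain gives the infix -yne-.
Choose the numbering such that numbering from this end puts the triple bond at C-2 rather than C-3.
That gives the triple bond between C-2 and C-3; an iodo group at C-1.
Putting it together: 1-iodopent-2-yne.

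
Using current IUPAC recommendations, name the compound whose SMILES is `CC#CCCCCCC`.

Counting along the main chain through the multiple bond gives 9 carbons: the parent is nonane.
The chain contains a C≡C triple bond, so the unsaturation ending is -yne.
Number the chain so that numbering from this end puts the triple bond at C-2 rather than C-7.
With this numbering: the triple bond between C-2 and C-3.
Putting it together: non-2-yne.

non-2-yne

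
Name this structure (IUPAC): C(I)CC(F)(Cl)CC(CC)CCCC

3-chloro-5-ethyl-3-fluoro-1-iodononane

The parent chain contains 9 carbons (nonane).
Number the chain so that the substituent locant set {1,3,3,5} is lower than {5,7,7,9} at the first point of difference.
That gives a chloro group at C-3; an ethyl group at C-5; a fluoro group at C-3; an iodo group at C-1.
The substituents are ordered alphabetically, ignoring any di-/tri- multipliers.
Putting it together: 3-chloro-5-ethyl-3-fluoro-1-iodononane.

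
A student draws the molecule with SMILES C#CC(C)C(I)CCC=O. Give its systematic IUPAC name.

The longest carbon chain that includes the –CHO group and the multiple bond has 7 carbons, so the parent hydride is heptane.
The principal characteristic group is an aldehyde (terminal –CHO), named with the suffix -al.
The chain contains a C≡C triple bond, so the unsaturation ending is -yne.
Number the chain so that the aldehyde carbon is C-1 by definition.
That gives the triple bond between C-6 and C-7; an iodo group at C-4; a methyl group at C-5.
Substituent prefixes are cited in alphabetical order (multiplying prefixes like di-/tri- are ignored for ordering).
Putting it together: 4-iodo-5-methylhept-6-ynal.

4-iodo-5-methylhept-6-ynal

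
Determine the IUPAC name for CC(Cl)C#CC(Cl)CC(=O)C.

Counting along the main chain through the carbonyl and the multiple bond gives 8 carbons: the parent is octane.
The highest-priority functional group is a ketone (C=O on an internal carbon), so the name ends in -one.
A C≡C triple bond in the chain gives the infix -yne-.
Number the chain so that numbering from this end puts the carbonyl group at C-2 rather than C-7.
That gives the carbonyl at C-2; the triple bond between C-5 and C-6; chloro groups at C-4 and C-7.
Putting it together: 4,7-dichlorooct-5-yn-2-one.

4,7-dichlorooct-5-yn-2-one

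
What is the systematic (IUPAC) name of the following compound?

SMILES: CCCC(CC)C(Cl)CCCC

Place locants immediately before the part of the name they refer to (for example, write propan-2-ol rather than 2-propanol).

5-chloro-4-ethylnonane

The longest continuous carbon chain has 9 atoms, so the parent hydride is nonane.
The numbering direction is chosen so that the substituent locant set {4,5} is lower than {5,6} at the first point of difference.
With this numbering: a chloro group at C-5; an ethyl group at C-4.
The substituents are ordered alphabetically, ignoring any di-/tri- multipliers.
The name is 5-chloro-4-ethylnonane.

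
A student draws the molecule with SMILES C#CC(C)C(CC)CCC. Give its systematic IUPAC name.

4-ethyl-3-methylhept-1-yne

The longest chain bearing the multiple bond is 7 carbons long (heptane).
A C≡C triple bond in the chain gives the infix -yne-.
The numbering direction is chosen so that numbering from this end puts the triple bond at C-1 rather than C-6.
With this numbering: the triple bond between C-1 and C-2; an ethyl group at C-4; a methyl group at C-3.
The substituents are ordered alphabetically, ignoring any di-/tri- multipliers.
Assembling the pieces gives 4-ethyl-3-methylhept-1-yne.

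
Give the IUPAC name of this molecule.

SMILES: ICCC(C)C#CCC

7-iodo-5-methylhept-3-yne

The longest chain bearing the multiple bond is 7 carbons long (heptane).
The chain contains a C≡C triple bond, so the unsaturation ending is -yne.
The numbering direction is chosen so that numbering from this end puts the triple bond at C-3 rather than C-4.
This places the triple bond between C-3 and C-4; an iodo group at C-7; a methyl group at C-5.
Prefixes are listed alphabetically: iodo, methyl.
The name is 7-iodo-5-methylhept-3-yne.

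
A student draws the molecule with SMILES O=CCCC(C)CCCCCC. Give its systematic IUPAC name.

The longest carbon chain that includes the –CHO group has 10 carbons, so the parent hydride is decane.
The principal characteristic group is an aldehyde (terminal –CHO), named with the suffix -al.
Choose the numbering such that the aldehyde carbon is C-1 by definition.
This places a methyl group at C-4.
Putting it together: 4-methyldecanal.

4-methyldecanal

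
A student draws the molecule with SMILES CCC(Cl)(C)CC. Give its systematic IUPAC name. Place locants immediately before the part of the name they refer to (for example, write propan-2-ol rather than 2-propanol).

3-chloro-3-methylpentane

The parent chain contains 5 carbons (pentane).
Numbering from either end gives identical locants here.
With this numbering: a chloro group at C-3; a methyl group at C-3.
The substituents are ordered alphabetically, ignoring any di-/tri- multipliers.
Putting it together: 3-chloro-3-methylpentane.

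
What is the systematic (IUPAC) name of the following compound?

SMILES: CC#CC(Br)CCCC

4-bromooct-2-yne

The longest chain bearing the multiple bond is 8 carbons long (octane).
A C≡C triple bond in the chain gives the infix -yne-.
Number the chain so that numbering from this end puts the triple bond at C-2 rather than C-6.
This places the triple bond between C-2 and C-3; a bromo group at C-4.
Putting it together: 4-bromooct-2-yne.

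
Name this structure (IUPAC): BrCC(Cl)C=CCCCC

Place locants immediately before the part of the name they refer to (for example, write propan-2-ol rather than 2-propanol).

The longest carbon chain that includes the multiple bond has 8 carbons, so the parent hydride is octane.
A C=C double bond in the chain gives the infix -ene-.
Number the chain so that numbering from this end puts the double bond at C-3 rather than C-5.
This places the double bond between C-3 and C-4; a bromo group at C-1; a chloro group at C-2.
Substituent prefixes are cited in alphabetical order (multiplying prefixes like di-/tri- are ignored for ordering).
The name is 1-bromo-2-chlorooct-3-ene.

1-bromo-2-chlorooct-3-ene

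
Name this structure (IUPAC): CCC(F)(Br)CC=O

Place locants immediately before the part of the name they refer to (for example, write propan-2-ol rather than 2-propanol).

3-bromo-3-fluoropentanal

The longest carbon chain that includes the –CHO group has 5 carbons, so the parent hydride is pentane.
The principal characteristic group is an aldehyde (terminal –CHO), named with the suffix -al.
Choose the numbering such that the aldehyde carbon is C-1 by definition.
This places a bromo group at C-3; a fluoro group at C-3.
Substituent prefixes are cited in alphabetical order (multiplying prefixes like di-/tri- are ignored for ordering).
Assembling the pieces gives 3-bromo-3-fluoropentanal.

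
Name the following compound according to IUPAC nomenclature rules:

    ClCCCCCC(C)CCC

1-chloro-6-methylnonane

The parent chain contains 9 carbons (nonane).
Number the chain so that the substituent locant set {1,6} is lower than {4,9} at the first point of difference.
This places a chloro group at C-1; a methyl group at C-6.
Substituent prefixes are cited in alphabetical order (multiplying prefixes like di-/tri- are ignored for ordering).
Putting it together: 1-chloro-6-methylnonane.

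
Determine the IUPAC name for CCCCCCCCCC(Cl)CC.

The parent chain contains 12 carbons (dodecane).
Number the chain so that the substituent locant set {3} is lower than {10} at the first point of difference.
This places a chloro group at C-3.
The name is 3-chlorododecane.

3-chlorododecane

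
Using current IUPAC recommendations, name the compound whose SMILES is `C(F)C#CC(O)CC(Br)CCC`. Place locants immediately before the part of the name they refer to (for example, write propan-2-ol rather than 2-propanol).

Counting along the main chain through the –OH group and the multiple bond gives 9 carbons: the parent is nonane.
An alcohol (–OH) is the principal characteristic group, giving the suffix -ol.
A C≡C triple bond in the chain gives the infix -yne-.
The numbering direction is chosen so that numbering from this end puts the hydroxyl group at C-4 rather than C-6.
That gives the hydroxyl at C-4; the triple bond between C-2 and C-3; a bromo group at C-6; a fluoro group at C-1.
Prefixes are listed alphabetically: bromo, fluoro.
Assembling the pieces gives 6-bromo-1-fluoronon-2-yn-4-ol.

6-bromo-1-fluoronon-2-yn-4-ol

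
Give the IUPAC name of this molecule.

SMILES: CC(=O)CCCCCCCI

9-iodononan-2-one

The longest chain bearing the carbonyl is 9 carbons long (nonane).
The principal characteristic group is a ketone (C=O on an internal carbon), named with the suffix -one.
Choose the numbering such that numbering from this end puts the carbonyl group at C-2 rather than C-8.
That gives the carbonyl at C-2; an iodo group at C-9.
Putting it together: 9-iodononan-2-one.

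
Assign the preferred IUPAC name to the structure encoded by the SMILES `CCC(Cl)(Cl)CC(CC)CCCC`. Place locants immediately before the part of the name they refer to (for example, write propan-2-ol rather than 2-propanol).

3,3-dichloro-5-ethylnonane

The longest continuous carbon chain has 9 atoms, so the parent hydride is nonane.
Number the chain so that the substituent locant set {3,3,5} is lower than {5,7,7} at the first point of difference.
With this numbering: two chloro groups at C-3; an ethyl group at C-5.
Prefixes are listed alphabetically: chloro, ethyl.
Assembling the pieces gives 3,3-dichloro-5-ethylnonane.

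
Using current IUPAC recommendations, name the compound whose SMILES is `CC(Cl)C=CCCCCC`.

2-chloronon-3-ene

The longest chain bearing the multiple bond is 9 carbons long (nonane).
The chain contains a C=C double bond, so the unsaturation ending is -ene.
The numbering direction is chosen so that numbering from this end puts the double bond at C-3 rather than C-6.
This places the double bond between C-3 and C-4; a chloro group at C-2.
The name is 2-chloronon-3-ene.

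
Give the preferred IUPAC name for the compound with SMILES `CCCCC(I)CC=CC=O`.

5-iodonon-2-enal

The longest chain bearing the –CHO group and the multiple bond is 9 carbons long (nonane).
The highest-priority functional group is an aldehyde (terminal –CHO), so the name ends in -al.
A C=C double bond in the chain gives the infix -ene-.
The numbering direction is chosen so that the aldehyde carbon is C-1 by definition.
With this numbering: the double bond between C-2 and C-3; an iodo group at C-5.
Putting it together: 5-iodonon-2-enal.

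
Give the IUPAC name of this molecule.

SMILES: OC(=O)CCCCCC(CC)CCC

The longest carbon chain that includes the –COOH group has 10 carbons, so the parent hydride is decane.
The highest-priority functional group is a carboxylic acid (terminal –COOH), so the name ends in -oic acid.
Choose the numbering such that the carboxylic acid carbon is C-1 by definition.
That gives an ethyl group at C-7.
The name is 7-ethyldecanoic acid.

7-ethyldecanoic acid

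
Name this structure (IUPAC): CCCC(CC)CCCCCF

The parent chain contains 9 carbons (nonane).
The numbering direction is chosen so that the substituent locant set {1,6} is lower than {4,9} at the first point of difference.
With this numbering: an ethyl group at C-6; a fluoro group at C-1.
Prefixes are listed alphabetically: ethyl, fluoro.
The name is 6-ethyl-1-fluorononane.

6-ethyl-1-fluorononane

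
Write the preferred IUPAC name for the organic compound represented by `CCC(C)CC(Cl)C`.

2-chloro-4-methylhexane

The parent chain contains 6 carbons (hexane).
The numbering direction is chosen so that the substituent locant set {2,4} is lower than {3,5} at the first point of difference.
That gives a chloro group at C-2; a methyl group at C-4.
The substituents are ordered alphabetically, ignoring any di-/tri- multipliers.
Putting it together: 2-chloro-4-methylhexane.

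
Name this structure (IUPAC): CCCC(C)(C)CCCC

The parent chain contains 8 carbons (octane).
Number the chain so that the substituent locant set {4,4} is lower than {5,5} at the first point of difference.
This places two methyl groups at C-4.
Assembling the pieces gives 4,4-dimethyloctane.

4,4-dimethyloctane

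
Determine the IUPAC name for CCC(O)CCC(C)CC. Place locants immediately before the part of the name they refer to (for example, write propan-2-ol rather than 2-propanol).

The longest chain bearing the –OH group is 8 carbons long (octane).
An alcohol (–OH) is the principal characteristic group, giving the suffix -ol.
The numbering direction is chosen so that numbering from this end puts the hydroxyl group at C-3 rather than C-6.
This places the hydroxyl at C-3; a methyl group at C-6.
Assembling the pieces gives 6-methyloctan-3-ol.

6-methyloctan-3-ol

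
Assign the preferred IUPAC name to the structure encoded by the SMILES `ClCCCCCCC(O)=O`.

7-chloroheptanoic acid

Counting along the main chain through the –COOH group gives 7 carbons: the parent is heptane.
The highest-priority functional group is a carboxylic acid (terminal –COOH), so the name ends in -oic acid.
Choose the numbering such that the carboxylic acid carbon is C-1 by definition.
With this numbering: a chloro group at C-7.
Putting it together: 7-chloroheptanoic acid.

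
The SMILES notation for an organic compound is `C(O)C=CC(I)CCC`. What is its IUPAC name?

The longest carbon chain that includes the –OH group and the multiple bond has 7 carbons, so the parent hydride is heptane.
An alcohol (–OH) is the principal characteristic group, giving the suffix -ol.
A C=C double bond in the chain gives the infix -ene-.
Number the chain so that numbering from this end puts the hydroxyl group at C-1 rather than C-7.
With this numbering: the hydroxyl at C-1; the double bond between C-2 and C-3; an iodo group at C-4.
Putting it together: 4-iodohept-2-en-1-ol.

4-iodohept-2-en-1-ol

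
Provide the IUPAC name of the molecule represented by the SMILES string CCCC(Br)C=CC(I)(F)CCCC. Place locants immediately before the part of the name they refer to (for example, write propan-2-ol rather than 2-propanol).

Counting along the main chain through the multiple bond gives 11 carbons: the parent is undecane.
There is one C=C double bond, indicated by the ending -ene.
Choose the numbering such that numbering from this end puts the double bond at C-5 rather than C-6.
That gives the double bond between C-5 and C-6; a bromo group at C-4; a fluoro group at C-7; an iodo group at C-7.
Prefixes are listed alphabetically: bromo, fluoro, iodo.
The name is 4-bromo-7-fluoro-7-iodoundec-5-ene.

4-bromo-7-fluoro-7-iodoundec-5-ene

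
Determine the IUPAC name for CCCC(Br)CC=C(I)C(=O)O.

5-bromo-2-iodooct-2-enoic acid

The longest carbon chain that includes the –COOH group and the multiple bond has 8 carbons, so the parent hydride is octane.
The principal characteristic group is a carboxylic acid (terminal –COOH), named with the suffix -oic acid.
There is one C=C double bond, indicated by the ending -ene.
The numbering direction is chosen so that the carboxylic acid carbon is C-1 by definition.
This places the double bond between C-2 and C-3; a bromo group at C-5; an iodo group at C-2.
Prefixes are listed alphabetically: bromo, iodo.
Putting it together: 5-bromo-2-iodooct-2-enoic acid.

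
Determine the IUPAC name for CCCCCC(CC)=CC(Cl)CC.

The longest chain bearing the multiple bond is 10 carbons long (decane).
A C=C double bond in the chain gives the infix -ene-.
Number the chain so that numbering from this end puts the double bond at C-4 rather than C-6.
That gives the double bond between C-4 and C-5; a chloro group at C-3; an ethyl group at C-5.
Prefixes are listed alphabetically: chloro, ethyl.
The name is 3-chloro-5-ethyldec-4-ene.

3-chloro-5-ethyldec-4-ene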